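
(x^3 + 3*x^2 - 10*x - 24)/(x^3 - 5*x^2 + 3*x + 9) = (x^2 + 6*x + 8)/(x^2 - 2*x - 3)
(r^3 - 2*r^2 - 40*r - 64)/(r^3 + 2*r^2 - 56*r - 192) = (r + 2)/(r + 6)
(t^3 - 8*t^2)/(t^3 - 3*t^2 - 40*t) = t/(t + 5)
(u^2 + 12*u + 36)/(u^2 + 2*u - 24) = (u + 6)/(u - 4)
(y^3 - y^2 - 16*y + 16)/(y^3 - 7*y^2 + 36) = (y^3 - y^2 - 16*y + 16)/(y^3 - 7*y^2 + 36)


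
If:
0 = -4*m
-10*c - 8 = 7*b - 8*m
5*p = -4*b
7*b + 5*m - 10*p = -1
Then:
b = -1/15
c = -113/150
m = 0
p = 4/75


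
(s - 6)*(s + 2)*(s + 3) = s^3 - s^2 - 24*s - 36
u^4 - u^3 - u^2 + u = u*(u - 1)^2*(u + 1)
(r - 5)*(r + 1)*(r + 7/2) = r^3 - r^2/2 - 19*r - 35/2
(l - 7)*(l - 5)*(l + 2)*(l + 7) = l^4 - 3*l^3 - 59*l^2 + 147*l + 490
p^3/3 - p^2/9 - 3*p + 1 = (p/3 + 1)*(p - 3)*(p - 1/3)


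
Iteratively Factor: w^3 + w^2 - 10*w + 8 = (w - 1)*(w^2 + 2*w - 8) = (w - 2)*(w - 1)*(w + 4)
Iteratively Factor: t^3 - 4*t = (t)*(t^2 - 4) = t*(t - 2)*(t + 2)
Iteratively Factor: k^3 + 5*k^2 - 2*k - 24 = (k + 3)*(k^2 + 2*k - 8) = (k + 3)*(k + 4)*(k - 2)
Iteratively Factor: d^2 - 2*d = (d - 2)*(d)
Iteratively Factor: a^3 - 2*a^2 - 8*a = (a - 4)*(a^2 + 2*a) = a*(a - 4)*(a + 2)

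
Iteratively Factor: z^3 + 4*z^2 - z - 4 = (z + 1)*(z^2 + 3*z - 4) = (z - 1)*(z + 1)*(z + 4)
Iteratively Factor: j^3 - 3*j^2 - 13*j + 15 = (j - 5)*(j^2 + 2*j - 3) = (j - 5)*(j - 1)*(j + 3)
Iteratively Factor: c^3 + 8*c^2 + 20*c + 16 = (c + 2)*(c^2 + 6*c + 8) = (c + 2)*(c + 4)*(c + 2)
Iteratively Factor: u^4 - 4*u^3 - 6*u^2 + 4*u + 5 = (u + 1)*(u^3 - 5*u^2 - u + 5) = (u - 1)*(u + 1)*(u^2 - 4*u - 5) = (u - 1)*(u + 1)^2*(u - 5)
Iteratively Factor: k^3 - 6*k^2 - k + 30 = (k + 2)*(k^2 - 8*k + 15) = (k - 5)*(k + 2)*(k - 3)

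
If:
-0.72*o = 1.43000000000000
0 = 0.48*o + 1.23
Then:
No Solution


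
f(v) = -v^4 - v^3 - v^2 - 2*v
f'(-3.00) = 85.00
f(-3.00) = -57.00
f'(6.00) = -986.00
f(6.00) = -1560.00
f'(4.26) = -374.20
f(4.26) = -433.31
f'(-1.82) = 15.82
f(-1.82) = -4.62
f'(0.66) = -5.78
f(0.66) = -2.23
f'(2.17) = -61.34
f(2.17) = -41.44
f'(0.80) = -7.57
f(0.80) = -3.16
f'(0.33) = -3.13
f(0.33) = -0.82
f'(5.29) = -688.68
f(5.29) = -969.71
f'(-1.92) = 19.09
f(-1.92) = -6.36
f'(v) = -4*v^3 - 3*v^2 - 2*v - 2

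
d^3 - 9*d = d*(d - 3)*(d + 3)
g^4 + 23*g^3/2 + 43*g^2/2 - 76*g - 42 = (g - 2)*(g + 1/2)*(g + 6)*(g + 7)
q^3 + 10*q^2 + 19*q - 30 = (q - 1)*(q + 5)*(q + 6)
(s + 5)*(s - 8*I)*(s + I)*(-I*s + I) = -I*s^4 - 7*s^3 - 4*I*s^3 - 28*s^2 - 3*I*s^2 + 35*s - 32*I*s + 40*I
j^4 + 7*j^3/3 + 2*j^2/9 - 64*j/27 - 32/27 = (j - 1)*(j + 2/3)*(j + 4/3)^2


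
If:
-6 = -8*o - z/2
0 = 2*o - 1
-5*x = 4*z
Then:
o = 1/2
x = -16/5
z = 4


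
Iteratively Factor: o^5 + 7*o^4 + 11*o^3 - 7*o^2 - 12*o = (o)*(o^4 + 7*o^3 + 11*o^2 - 7*o - 12) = o*(o + 4)*(o^3 + 3*o^2 - o - 3) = o*(o - 1)*(o + 4)*(o^2 + 4*o + 3) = o*(o - 1)*(o + 3)*(o + 4)*(o + 1)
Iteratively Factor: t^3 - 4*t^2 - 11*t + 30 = (t + 3)*(t^2 - 7*t + 10) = (t - 5)*(t + 3)*(t - 2)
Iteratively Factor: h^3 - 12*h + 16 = (h + 4)*(h^2 - 4*h + 4) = (h - 2)*(h + 4)*(h - 2)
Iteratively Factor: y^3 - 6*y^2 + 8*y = (y - 2)*(y^2 - 4*y) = (y - 4)*(y - 2)*(y)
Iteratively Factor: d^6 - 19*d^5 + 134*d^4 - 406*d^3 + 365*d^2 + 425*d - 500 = (d + 1)*(d^5 - 20*d^4 + 154*d^3 - 560*d^2 + 925*d - 500) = (d - 5)*(d + 1)*(d^4 - 15*d^3 + 79*d^2 - 165*d + 100) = (d - 5)*(d - 1)*(d + 1)*(d^3 - 14*d^2 + 65*d - 100) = (d - 5)*(d - 4)*(d - 1)*(d + 1)*(d^2 - 10*d + 25) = (d - 5)^2*(d - 4)*(d - 1)*(d + 1)*(d - 5)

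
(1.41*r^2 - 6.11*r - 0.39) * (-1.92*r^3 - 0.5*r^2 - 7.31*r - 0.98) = -2.7072*r^5 + 11.0262*r^4 - 6.5033*r^3 + 43.4773*r^2 + 8.8387*r + 0.3822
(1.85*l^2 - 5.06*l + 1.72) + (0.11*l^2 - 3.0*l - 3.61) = 1.96*l^2 - 8.06*l - 1.89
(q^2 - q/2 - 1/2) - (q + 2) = q^2 - 3*q/2 - 5/2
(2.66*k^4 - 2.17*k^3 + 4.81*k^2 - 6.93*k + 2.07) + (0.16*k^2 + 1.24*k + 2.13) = 2.66*k^4 - 2.17*k^3 + 4.97*k^2 - 5.69*k + 4.2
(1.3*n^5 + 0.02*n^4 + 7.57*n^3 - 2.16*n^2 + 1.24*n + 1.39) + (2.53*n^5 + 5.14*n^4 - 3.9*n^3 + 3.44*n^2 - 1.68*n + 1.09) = 3.83*n^5 + 5.16*n^4 + 3.67*n^3 + 1.28*n^2 - 0.44*n + 2.48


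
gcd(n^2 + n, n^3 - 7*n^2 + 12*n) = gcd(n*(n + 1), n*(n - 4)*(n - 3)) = n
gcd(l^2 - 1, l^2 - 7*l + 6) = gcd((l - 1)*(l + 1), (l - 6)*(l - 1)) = l - 1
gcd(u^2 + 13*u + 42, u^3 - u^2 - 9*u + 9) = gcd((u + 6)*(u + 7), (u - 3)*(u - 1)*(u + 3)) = 1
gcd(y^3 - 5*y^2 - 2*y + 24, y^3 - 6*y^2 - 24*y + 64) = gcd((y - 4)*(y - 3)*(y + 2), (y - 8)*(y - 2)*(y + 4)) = 1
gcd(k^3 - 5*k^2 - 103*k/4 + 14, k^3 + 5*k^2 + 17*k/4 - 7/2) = k^2 + 3*k - 7/4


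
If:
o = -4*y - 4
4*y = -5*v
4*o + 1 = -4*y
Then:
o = 1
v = 1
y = -5/4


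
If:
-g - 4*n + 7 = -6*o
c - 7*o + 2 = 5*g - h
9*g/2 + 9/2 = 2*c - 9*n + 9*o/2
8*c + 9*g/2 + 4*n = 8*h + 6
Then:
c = 216*o/37 + 6219/296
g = 44*o/37 + 358/37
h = 263*o/37 + 7509/296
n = 89*o/74 - 99/148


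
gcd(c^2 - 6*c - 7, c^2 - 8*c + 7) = c - 7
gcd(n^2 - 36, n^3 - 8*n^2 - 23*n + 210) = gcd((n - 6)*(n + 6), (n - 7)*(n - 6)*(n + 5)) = n - 6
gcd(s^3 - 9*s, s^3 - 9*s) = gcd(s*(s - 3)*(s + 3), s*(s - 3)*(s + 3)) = s^3 - 9*s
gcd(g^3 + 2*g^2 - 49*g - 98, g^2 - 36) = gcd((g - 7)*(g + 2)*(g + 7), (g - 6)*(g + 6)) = 1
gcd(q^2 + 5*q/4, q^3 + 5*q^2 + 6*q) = q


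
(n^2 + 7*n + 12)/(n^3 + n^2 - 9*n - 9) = (n + 4)/(n^2 - 2*n - 3)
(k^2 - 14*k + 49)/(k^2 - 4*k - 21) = (k - 7)/(k + 3)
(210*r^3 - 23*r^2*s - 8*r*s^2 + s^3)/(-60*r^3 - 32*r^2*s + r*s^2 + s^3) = (-7*r + s)/(2*r + s)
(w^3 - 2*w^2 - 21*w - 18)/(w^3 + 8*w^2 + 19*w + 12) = (w - 6)/(w + 4)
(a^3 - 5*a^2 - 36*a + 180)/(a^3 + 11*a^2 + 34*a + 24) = (a^2 - 11*a + 30)/(a^2 + 5*a + 4)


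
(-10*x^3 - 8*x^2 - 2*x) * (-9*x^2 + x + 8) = 90*x^5 + 62*x^4 - 70*x^3 - 66*x^2 - 16*x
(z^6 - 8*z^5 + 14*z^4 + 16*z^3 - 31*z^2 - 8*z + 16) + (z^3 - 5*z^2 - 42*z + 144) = z^6 - 8*z^5 + 14*z^4 + 17*z^3 - 36*z^2 - 50*z + 160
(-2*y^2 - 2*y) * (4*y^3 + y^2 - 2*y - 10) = -8*y^5 - 10*y^4 + 2*y^3 + 24*y^2 + 20*y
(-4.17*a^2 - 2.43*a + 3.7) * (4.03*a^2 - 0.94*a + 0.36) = -16.8051*a^4 - 5.8731*a^3 + 15.694*a^2 - 4.3528*a + 1.332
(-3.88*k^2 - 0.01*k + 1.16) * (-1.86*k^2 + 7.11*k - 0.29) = 7.2168*k^4 - 27.5682*k^3 - 1.1035*k^2 + 8.2505*k - 0.3364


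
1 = 1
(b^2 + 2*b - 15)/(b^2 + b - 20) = (b - 3)/(b - 4)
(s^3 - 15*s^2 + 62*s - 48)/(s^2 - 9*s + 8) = s - 6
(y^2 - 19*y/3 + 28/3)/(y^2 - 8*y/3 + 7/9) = 3*(y - 4)/(3*y - 1)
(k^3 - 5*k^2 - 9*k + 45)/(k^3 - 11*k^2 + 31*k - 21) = (k^2 - 2*k - 15)/(k^2 - 8*k + 7)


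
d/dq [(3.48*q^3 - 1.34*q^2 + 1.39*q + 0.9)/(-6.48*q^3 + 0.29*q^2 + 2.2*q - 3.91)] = (-7.674*q^4 + 33.3264*q^3 - 26.6755*q^2 + 9.9568*q - 7.4149)/(41.9904*q^6 - 3.7584*q^5 - 28.4279*q^4 + 51.9496*q^3 + 2.5722*q^2 - 17.204*q + 15.2881)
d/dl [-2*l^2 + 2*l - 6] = 2 - 4*l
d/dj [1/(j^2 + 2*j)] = 2*(-j - 1)/(j^2*(j + 2)^2)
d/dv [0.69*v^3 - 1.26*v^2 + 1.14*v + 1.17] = 2.07*v^2 - 2.52*v + 1.14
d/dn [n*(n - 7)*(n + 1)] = 3*n^2 - 12*n - 7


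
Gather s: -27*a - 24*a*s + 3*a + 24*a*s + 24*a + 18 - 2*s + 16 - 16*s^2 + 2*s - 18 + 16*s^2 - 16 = 0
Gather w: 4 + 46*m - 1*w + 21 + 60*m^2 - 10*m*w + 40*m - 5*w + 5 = 60*m^2 + 86*m + w*(-10*m - 6) + 30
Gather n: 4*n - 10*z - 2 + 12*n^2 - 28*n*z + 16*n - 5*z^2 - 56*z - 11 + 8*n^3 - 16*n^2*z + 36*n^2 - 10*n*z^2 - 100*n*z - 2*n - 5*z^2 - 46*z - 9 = 8*n^3 + n^2*(48 - 16*z) + n*(-10*z^2 - 128*z + 18) - 10*z^2 - 112*z - 22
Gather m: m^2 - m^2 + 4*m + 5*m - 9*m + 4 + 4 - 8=0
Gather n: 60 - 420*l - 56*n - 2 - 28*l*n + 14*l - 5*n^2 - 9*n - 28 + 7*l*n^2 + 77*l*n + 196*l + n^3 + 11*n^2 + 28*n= -210*l + n^3 + n^2*(7*l + 6) + n*(49*l - 37) + 30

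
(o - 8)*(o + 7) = o^2 - o - 56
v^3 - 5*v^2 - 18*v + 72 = (v - 6)*(v - 3)*(v + 4)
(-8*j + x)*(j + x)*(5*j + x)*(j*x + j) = -40*j^4*x - 40*j^4 - 43*j^3*x^2 - 43*j^3*x - 2*j^2*x^3 - 2*j^2*x^2 + j*x^4 + j*x^3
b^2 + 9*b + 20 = (b + 4)*(b + 5)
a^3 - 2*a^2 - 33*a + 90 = (a - 5)*(a - 3)*(a + 6)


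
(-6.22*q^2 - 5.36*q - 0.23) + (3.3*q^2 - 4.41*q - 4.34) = -2.92*q^2 - 9.77*q - 4.57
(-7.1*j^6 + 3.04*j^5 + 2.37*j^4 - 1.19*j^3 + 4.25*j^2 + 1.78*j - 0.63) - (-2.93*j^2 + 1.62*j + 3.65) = -7.1*j^6 + 3.04*j^5 + 2.37*j^4 - 1.19*j^3 + 7.18*j^2 + 0.16*j - 4.28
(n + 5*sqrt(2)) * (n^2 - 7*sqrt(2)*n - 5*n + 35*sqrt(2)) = n^3 - 5*n^2 - 2*sqrt(2)*n^2 - 70*n + 10*sqrt(2)*n + 350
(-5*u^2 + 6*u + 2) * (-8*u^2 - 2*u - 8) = 40*u^4 - 38*u^3 + 12*u^2 - 52*u - 16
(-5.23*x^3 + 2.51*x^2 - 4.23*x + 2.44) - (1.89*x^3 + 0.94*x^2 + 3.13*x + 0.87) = -7.12*x^3 + 1.57*x^2 - 7.36*x + 1.57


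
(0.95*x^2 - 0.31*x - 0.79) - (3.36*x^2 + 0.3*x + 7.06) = -2.41*x^2 - 0.61*x - 7.85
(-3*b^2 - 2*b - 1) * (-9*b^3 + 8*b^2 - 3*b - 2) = 27*b^5 - 6*b^4 + 2*b^3 + 4*b^2 + 7*b + 2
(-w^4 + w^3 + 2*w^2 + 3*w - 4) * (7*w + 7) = -7*w^5 + 21*w^3 + 35*w^2 - 7*w - 28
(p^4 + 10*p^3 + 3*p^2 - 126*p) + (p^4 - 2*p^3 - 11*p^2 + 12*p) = 2*p^4 + 8*p^3 - 8*p^2 - 114*p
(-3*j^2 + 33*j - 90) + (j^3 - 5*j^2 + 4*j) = j^3 - 8*j^2 + 37*j - 90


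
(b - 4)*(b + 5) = b^2 + b - 20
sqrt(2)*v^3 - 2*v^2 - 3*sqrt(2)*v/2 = v*(v - 3*sqrt(2)/2)*(sqrt(2)*v + 1)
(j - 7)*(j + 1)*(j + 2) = j^3 - 4*j^2 - 19*j - 14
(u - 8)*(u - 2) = u^2 - 10*u + 16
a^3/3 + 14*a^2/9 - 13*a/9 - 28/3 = (a/3 + 1)*(a - 7/3)*(a + 4)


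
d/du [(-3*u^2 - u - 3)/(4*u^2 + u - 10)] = (u^2 + 84*u + 13)/(16*u^4 + 8*u^3 - 79*u^2 - 20*u + 100)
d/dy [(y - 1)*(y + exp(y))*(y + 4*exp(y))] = (y - 1)*(y + exp(y))*(4*exp(y) + 1) + (y - 1)*(y + 4*exp(y))*(exp(y) + 1) + (y + exp(y))*(y + 4*exp(y))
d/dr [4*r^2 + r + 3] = 8*r + 1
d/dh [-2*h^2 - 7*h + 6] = -4*h - 7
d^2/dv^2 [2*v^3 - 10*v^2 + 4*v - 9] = 12*v - 20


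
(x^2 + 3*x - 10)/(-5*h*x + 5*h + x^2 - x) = (-x^2 - 3*x + 10)/(5*h*x - 5*h - x^2 + x)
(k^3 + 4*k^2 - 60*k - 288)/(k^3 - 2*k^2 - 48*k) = (k + 6)/k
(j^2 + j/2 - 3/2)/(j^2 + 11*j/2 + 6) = (j - 1)/(j + 4)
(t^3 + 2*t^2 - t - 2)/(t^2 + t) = t + 1 - 2/t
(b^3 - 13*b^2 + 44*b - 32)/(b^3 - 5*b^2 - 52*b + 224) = (b - 1)/(b + 7)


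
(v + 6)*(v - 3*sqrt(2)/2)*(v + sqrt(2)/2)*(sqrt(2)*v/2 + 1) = sqrt(2)*v^4/2 + 3*sqrt(2)*v^3 - 7*sqrt(2)*v^2/4 - 21*sqrt(2)*v/2 - 3*v/2 - 9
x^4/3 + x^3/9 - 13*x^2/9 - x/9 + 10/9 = (x/3 + 1/3)*(x - 5/3)*(x - 1)*(x + 2)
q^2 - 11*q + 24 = (q - 8)*(q - 3)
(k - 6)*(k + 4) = k^2 - 2*k - 24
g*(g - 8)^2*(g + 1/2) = g^4 - 31*g^3/2 + 56*g^2 + 32*g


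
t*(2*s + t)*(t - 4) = 2*s*t^2 - 8*s*t + t^3 - 4*t^2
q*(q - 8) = q^2 - 8*q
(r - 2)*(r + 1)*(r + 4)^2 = r^4 + 7*r^3 + 6*r^2 - 32*r - 32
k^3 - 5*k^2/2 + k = k*(k - 2)*(k - 1/2)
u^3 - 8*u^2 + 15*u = u*(u - 5)*(u - 3)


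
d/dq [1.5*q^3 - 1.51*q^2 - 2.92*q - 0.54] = 4.5*q^2 - 3.02*q - 2.92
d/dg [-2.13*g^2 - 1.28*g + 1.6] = -4.26*g - 1.28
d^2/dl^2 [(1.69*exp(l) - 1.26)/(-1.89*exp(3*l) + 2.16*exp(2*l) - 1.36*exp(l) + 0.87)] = (-24.147396*exp(6*l) + 61.205382*exp(5*l) - 47.091024*exp(4*l) - 11.097783*exp(3*l) + 26.597322*exp(2*l) - 9.14028*exp(l) + 0.211671)*exp(l)/(6.751269*exp(9*l) - 23.147208*exp(8*l) + 41.02812*exp(7*l) - 52.713261*exp(6*l) + 50.833008*exp(5*l) - 37.580112*exp(4*l) + 22.141351*exp(3*l) - 9.732168*exp(2*l) + 3.088152*exp(l) - 0.658503)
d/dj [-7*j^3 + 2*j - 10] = 2 - 21*j^2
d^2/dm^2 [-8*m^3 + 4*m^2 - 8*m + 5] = 8 - 48*m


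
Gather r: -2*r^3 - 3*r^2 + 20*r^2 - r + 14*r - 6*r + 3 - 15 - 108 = -2*r^3 + 17*r^2 + 7*r - 120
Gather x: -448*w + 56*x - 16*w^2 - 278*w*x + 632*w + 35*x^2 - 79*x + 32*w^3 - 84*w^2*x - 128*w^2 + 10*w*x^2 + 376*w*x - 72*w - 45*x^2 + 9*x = 32*w^3 - 144*w^2 + 112*w + x^2*(10*w - 10) + x*(-84*w^2 + 98*w - 14)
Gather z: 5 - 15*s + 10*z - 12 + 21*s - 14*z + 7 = 6*s - 4*z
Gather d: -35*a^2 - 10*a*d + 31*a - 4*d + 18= -35*a^2 + 31*a + d*(-10*a - 4) + 18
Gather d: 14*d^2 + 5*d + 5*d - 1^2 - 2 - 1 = 14*d^2 + 10*d - 4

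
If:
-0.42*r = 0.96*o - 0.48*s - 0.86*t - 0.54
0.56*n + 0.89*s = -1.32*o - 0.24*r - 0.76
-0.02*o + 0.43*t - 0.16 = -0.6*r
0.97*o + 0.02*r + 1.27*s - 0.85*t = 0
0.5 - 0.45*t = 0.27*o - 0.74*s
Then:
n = -2.38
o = 0.61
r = 0.10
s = -0.29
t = 0.26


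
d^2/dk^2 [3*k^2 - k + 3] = 6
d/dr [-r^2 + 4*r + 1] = 4 - 2*r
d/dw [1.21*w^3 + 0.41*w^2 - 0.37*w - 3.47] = 3.63*w^2 + 0.82*w - 0.37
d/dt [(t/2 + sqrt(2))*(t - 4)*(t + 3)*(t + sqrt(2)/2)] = 2*t^3 - 3*t^2/2 + 15*sqrt(2)*t^2/4 - 10*t - 5*sqrt(2)*t/2 - 15*sqrt(2) - 1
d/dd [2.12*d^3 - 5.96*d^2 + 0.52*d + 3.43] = 6.36*d^2 - 11.92*d + 0.52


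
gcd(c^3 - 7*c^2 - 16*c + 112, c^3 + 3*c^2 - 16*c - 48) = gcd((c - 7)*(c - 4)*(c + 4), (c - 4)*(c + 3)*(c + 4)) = c^2 - 16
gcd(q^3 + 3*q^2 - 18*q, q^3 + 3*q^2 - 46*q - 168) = q + 6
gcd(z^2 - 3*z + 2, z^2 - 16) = 1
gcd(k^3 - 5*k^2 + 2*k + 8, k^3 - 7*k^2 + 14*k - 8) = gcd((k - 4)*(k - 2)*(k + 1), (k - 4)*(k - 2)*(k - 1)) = k^2 - 6*k + 8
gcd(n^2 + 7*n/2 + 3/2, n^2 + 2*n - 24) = 1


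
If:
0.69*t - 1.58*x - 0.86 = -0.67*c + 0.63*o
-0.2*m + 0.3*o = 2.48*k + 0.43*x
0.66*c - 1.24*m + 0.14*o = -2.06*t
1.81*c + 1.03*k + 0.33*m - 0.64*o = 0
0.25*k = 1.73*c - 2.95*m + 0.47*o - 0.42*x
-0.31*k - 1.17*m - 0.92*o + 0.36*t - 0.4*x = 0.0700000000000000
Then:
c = -0.04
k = 0.10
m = 0.06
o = 0.08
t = 0.04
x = -0.57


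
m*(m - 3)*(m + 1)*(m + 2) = m^4 - 7*m^2 - 6*m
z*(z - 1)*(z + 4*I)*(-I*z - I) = -I*z^4 + 4*z^3 + I*z^2 - 4*z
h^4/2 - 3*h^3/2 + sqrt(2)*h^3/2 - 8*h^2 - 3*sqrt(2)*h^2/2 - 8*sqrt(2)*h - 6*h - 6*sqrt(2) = (h/2 + sqrt(2)/2)*(h - 6)*(h + 1)*(h + 2)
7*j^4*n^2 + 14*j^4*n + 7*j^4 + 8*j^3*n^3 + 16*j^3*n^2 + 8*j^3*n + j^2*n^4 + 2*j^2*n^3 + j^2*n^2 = (j + n)*(7*j + n)*(j*n + j)^2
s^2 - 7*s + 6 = (s - 6)*(s - 1)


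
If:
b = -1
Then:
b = -1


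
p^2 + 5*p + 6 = (p + 2)*(p + 3)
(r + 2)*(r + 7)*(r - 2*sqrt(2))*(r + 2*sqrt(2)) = r^4 + 9*r^3 + 6*r^2 - 72*r - 112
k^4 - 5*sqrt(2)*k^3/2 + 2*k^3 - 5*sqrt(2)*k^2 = k^2*(k + 2)*(k - 5*sqrt(2)/2)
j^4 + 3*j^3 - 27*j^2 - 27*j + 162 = (j - 3)^2*(j + 3)*(j + 6)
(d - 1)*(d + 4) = d^2 + 3*d - 4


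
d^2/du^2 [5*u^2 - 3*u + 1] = 10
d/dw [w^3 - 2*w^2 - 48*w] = 3*w^2 - 4*w - 48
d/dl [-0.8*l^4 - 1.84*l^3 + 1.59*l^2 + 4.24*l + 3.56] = -3.2*l^3 - 5.52*l^2 + 3.18*l + 4.24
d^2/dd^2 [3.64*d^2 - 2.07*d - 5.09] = 7.28000000000000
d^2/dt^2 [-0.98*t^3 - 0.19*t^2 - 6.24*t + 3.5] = -5.88*t - 0.38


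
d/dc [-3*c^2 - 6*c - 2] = -6*c - 6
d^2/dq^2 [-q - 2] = 0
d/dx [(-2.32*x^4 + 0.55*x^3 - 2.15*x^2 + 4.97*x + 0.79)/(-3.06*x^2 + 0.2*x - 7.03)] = (14.1984*x^5 - 3.075*x^4 + 65.4584*x^3 + 3.1787*x^2 + 35.0638*x - 35.0971)/(9.3636*x^4 - 1.224*x^3 + 43.0636*x^2 - 2.812*x + 49.4209)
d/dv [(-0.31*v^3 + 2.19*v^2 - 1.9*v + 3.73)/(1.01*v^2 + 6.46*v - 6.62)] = (-0.3131*v^4 - 4.0052*v^3 + 22.223*v^2 - 36.5302*v - 11.5178)/(1.0201*v^4 + 13.0492*v^3 + 28.3592*v^2 - 85.5304*v + 43.8244)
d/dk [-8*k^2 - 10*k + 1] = -16*k - 10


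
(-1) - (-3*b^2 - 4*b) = 3*b^2 + 4*b - 1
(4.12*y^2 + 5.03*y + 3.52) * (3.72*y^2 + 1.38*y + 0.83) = 15.3264*y^4 + 24.3972*y^3 + 23.4554*y^2 + 9.0325*y + 2.9216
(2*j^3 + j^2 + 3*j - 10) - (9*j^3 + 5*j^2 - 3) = -7*j^3 - 4*j^2 + 3*j - 7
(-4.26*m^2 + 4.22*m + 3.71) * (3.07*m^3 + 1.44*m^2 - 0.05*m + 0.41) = -13.0782*m^5 + 6.821*m^4 + 17.6795*m^3 + 3.3848*m^2 + 1.5447*m + 1.5211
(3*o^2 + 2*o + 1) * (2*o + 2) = 6*o^3 + 10*o^2 + 6*o + 2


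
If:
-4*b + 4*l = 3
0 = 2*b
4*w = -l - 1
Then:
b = 0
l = 3/4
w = -7/16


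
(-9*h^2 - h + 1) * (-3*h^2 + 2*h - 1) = 27*h^4 - 15*h^3 + 4*h^2 + 3*h - 1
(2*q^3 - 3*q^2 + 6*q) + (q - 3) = 2*q^3 - 3*q^2 + 7*q - 3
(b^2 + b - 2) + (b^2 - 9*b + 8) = 2*b^2 - 8*b + 6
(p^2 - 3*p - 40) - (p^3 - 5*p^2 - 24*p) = -p^3 + 6*p^2 + 21*p - 40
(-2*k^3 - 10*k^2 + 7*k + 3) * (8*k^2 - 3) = -16*k^5 - 80*k^4 + 62*k^3 + 54*k^2 - 21*k - 9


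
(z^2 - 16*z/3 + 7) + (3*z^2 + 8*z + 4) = 4*z^2 + 8*z/3 + 11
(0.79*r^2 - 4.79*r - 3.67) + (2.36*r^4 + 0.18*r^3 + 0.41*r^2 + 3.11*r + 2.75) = 2.36*r^4 + 0.18*r^3 + 1.2*r^2 - 1.68*r - 0.92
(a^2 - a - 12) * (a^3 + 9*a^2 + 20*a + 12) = a^5 + 8*a^4 - a^3 - 116*a^2 - 252*a - 144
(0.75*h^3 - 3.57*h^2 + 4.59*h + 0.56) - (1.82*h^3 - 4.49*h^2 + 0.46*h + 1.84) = -1.07*h^3 + 0.92*h^2 + 4.13*h - 1.28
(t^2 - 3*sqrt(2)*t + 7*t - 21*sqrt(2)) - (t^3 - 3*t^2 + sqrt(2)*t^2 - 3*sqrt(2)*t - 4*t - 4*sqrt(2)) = -t^3 - sqrt(2)*t^2 + 4*t^2 + 11*t - 17*sqrt(2)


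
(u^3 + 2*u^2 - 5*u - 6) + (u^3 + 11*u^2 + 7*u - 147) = 2*u^3 + 13*u^2 + 2*u - 153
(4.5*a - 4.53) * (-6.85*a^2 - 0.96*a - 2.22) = -30.825*a^3 + 26.7105*a^2 - 5.6412*a + 10.0566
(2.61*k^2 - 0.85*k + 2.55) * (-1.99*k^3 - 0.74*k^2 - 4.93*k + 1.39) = -5.1939*k^5 - 0.2399*k^4 - 17.3128*k^3 + 5.9314*k^2 - 13.753*k + 3.5445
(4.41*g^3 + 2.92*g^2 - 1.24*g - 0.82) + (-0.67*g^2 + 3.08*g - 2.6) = 4.41*g^3 + 2.25*g^2 + 1.84*g - 3.42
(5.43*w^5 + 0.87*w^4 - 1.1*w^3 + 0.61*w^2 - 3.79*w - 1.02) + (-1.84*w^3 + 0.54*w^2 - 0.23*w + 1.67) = 5.43*w^5 + 0.87*w^4 - 2.94*w^3 + 1.15*w^2 - 4.02*w + 0.65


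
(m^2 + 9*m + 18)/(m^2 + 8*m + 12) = (m + 3)/(m + 2)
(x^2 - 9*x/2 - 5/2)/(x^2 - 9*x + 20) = (x + 1/2)/(x - 4)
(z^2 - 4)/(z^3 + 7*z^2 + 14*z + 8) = (z - 2)/(z^2 + 5*z + 4)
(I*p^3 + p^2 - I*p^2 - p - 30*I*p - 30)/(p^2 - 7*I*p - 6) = I*(p^2 - p - 30)/(p - 6*I)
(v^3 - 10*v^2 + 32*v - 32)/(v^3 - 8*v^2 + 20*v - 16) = (v - 4)/(v - 2)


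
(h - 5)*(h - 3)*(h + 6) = h^3 - 2*h^2 - 33*h + 90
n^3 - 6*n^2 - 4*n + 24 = (n - 6)*(n - 2)*(n + 2)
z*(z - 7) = z^2 - 7*z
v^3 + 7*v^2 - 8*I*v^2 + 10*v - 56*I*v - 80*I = (v + 2)*(v + 5)*(v - 8*I)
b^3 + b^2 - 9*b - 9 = (b - 3)*(b + 1)*(b + 3)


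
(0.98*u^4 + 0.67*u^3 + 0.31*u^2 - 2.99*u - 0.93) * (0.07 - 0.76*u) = -0.7448*u^5 - 0.4406*u^4 - 0.1887*u^3 + 2.2941*u^2 + 0.4975*u - 0.0651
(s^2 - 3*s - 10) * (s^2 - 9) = s^4 - 3*s^3 - 19*s^2 + 27*s + 90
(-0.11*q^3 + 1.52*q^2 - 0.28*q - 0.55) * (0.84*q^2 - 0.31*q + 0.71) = -0.0924*q^5 + 1.3109*q^4 - 0.7845*q^3 + 0.704*q^2 - 0.0283*q - 0.3905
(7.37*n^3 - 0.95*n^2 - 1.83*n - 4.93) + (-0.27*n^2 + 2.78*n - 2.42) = 7.37*n^3 - 1.22*n^2 + 0.95*n - 7.35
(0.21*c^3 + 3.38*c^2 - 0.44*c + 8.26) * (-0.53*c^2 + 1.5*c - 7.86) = -0.1113*c^5 - 1.4764*c^4 + 3.6526*c^3 - 31.6046*c^2 + 15.8484*c - 64.9236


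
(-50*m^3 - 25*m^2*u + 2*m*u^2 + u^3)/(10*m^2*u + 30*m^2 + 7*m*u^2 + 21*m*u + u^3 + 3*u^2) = (-5*m + u)/(u + 3)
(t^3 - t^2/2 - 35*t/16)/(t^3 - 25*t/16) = (4*t - 7)/(4*t - 5)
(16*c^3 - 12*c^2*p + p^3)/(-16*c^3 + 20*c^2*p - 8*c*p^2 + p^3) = (4*c + p)/(-4*c + p)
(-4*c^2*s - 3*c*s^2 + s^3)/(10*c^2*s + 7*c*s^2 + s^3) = (-4*c^2 - 3*c*s + s^2)/(10*c^2 + 7*c*s + s^2)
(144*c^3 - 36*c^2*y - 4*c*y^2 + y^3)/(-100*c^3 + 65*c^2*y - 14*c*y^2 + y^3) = (-36*c^2 + y^2)/(25*c^2 - 10*c*y + y^2)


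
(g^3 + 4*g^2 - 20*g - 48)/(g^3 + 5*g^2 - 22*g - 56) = (g + 6)/(g + 7)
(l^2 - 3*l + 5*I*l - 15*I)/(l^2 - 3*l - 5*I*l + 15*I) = (l + 5*I)/(l - 5*I)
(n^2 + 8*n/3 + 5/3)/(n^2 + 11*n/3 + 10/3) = (n + 1)/(n + 2)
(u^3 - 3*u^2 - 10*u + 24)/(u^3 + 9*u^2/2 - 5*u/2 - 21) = 2*(u - 4)/(2*u + 7)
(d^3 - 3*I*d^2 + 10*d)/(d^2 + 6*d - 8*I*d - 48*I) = d*(d^2 - 3*I*d + 10)/(d^2 + 6*d - 8*I*d - 48*I)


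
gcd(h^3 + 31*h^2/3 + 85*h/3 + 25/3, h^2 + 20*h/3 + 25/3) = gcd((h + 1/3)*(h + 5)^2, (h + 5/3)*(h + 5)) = h + 5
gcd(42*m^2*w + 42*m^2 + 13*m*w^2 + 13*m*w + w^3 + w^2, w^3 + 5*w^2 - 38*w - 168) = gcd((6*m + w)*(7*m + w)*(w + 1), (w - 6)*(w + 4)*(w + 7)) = 1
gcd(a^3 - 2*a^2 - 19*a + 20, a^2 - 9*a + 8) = a - 1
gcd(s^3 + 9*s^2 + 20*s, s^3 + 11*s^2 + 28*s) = s^2 + 4*s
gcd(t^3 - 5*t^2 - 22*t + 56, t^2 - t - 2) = t - 2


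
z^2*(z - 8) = z^3 - 8*z^2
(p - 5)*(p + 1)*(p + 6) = p^3 + 2*p^2 - 29*p - 30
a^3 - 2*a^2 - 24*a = a*(a - 6)*(a + 4)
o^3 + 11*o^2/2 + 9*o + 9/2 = (o + 1)*(o + 3/2)*(o + 3)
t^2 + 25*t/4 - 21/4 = (t - 3/4)*(t + 7)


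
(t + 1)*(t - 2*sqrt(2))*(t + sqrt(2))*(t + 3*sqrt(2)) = t^4 + t^3 + 2*sqrt(2)*t^3 - 10*t^2 + 2*sqrt(2)*t^2 - 12*sqrt(2)*t - 10*t - 12*sqrt(2)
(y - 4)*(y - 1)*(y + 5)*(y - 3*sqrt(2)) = y^4 - 3*sqrt(2)*y^3 - 21*y^2 + 20*y + 63*sqrt(2)*y - 60*sqrt(2)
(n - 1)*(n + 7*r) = n^2 + 7*n*r - n - 7*r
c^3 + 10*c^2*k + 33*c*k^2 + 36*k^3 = (c + 3*k)^2*(c + 4*k)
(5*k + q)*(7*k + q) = 35*k^2 + 12*k*q + q^2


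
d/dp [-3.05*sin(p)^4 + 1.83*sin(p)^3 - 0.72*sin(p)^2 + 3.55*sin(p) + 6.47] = (-12.2*sin(p)^3 + 5.49*sin(p)^2 - 1.44*sin(p) + 3.55)*cos(p)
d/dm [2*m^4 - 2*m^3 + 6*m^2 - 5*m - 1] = 8*m^3 - 6*m^2 + 12*m - 5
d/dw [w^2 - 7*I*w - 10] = 2*w - 7*I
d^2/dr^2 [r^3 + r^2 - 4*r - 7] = 6*r + 2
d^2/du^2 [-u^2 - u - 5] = -2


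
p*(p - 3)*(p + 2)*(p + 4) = p^4 + 3*p^3 - 10*p^2 - 24*p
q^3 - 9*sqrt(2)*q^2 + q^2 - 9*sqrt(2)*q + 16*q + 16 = (q + 1)*(q - 8*sqrt(2))*(q - sqrt(2))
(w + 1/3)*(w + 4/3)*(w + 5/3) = w^3 + 10*w^2/3 + 29*w/9 + 20/27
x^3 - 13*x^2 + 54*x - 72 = (x - 6)*(x - 4)*(x - 3)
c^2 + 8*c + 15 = (c + 3)*(c + 5)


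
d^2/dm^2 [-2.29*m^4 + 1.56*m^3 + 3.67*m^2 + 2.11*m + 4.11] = -27.48*m^2 + 9.36*m + 7.34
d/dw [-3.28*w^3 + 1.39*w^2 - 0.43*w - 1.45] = -9.84*w^2 + 2.78*w - 0.43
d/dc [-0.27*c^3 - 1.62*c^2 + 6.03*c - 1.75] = -0.81*c^2 - 3.24*c + 6.03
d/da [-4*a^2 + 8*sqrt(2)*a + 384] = -8*a + 8*sqrt(2)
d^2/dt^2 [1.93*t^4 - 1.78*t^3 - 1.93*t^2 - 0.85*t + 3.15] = 23.16*t^2 - 10.68*t - 3.86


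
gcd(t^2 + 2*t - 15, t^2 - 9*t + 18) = t - 3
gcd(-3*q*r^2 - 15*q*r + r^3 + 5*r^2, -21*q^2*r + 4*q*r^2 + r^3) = 3*q*r - r^2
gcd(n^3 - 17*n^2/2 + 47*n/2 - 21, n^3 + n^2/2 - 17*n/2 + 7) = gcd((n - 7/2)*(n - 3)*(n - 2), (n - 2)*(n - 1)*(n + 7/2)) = n - 2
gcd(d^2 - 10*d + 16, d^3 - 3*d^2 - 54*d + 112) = d^2 - 10*d + 16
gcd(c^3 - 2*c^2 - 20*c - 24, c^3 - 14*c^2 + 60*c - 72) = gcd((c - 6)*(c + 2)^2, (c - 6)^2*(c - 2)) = c - 6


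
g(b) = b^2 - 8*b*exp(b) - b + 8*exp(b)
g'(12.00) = -15624436.98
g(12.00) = -14322289.64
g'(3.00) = -477.05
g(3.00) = -315.37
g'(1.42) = -45.16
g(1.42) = -13.30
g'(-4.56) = -9.74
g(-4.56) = 25.82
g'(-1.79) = -2.19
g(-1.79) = 8.72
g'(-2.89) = -5.50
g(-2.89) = 12.97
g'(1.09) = -24.76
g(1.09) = -2.04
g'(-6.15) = -13.20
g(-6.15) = 44.09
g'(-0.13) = -0.35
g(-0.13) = 8.08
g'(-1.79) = -2.19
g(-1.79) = 8.72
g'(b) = -8*b*exp(b) + 2*b - 1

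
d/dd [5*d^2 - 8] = 10*d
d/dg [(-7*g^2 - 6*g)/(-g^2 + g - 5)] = (-13*g^2 + 70*g + 30)/(g^4 - 2*g^3 + 11*g^2 - 10*g + 25)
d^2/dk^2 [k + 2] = 0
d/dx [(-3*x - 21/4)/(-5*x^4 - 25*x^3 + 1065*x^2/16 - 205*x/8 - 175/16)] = 24*(-96*x^4 - 544*x^3 - 414*x^2 + 1491*x - 217)/(5*(256*x^8 + 2560*x^7 - 416*x^6 - 31456*x^5 + 59609*x^4 - 29332*x^3 - 8186*x^2 + 5740*x + 1225))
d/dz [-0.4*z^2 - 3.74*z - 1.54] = -0.8*z - 3.74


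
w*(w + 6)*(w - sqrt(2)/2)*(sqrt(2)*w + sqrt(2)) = sqrt(2)*w^4 - w^3 + 7*sqrt(2)*w^3 - 7*w^2 + 6*sqrt(2)*w^2 - 6*w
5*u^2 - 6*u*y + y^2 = (-5*u + y)*(-u + y)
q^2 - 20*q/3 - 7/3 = (q - 7)*(q + 1/3)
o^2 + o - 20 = (o - 4)*(o + 5)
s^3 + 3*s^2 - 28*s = s*(s - 4)*(s + 7)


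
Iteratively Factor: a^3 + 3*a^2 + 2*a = (a)*(a^2 + 3*a + 2) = a*(a + 1)*(a + 2)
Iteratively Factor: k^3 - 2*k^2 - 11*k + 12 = (k + 3)*(k^2 - 5*k + 4) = (k - 1)*(k + 3)*(k - 4)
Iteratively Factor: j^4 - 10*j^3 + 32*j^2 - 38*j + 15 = (j - 5)*(j^3 - 5*j^2 + 7*j - 3) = (j - 5)*(j - 3)*(j^2 - 2*j + 1) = (j - 5)*(j - 3)*(j - 1)*(j - 1)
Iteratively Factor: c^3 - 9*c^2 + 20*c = (c - 5)*(c^2 - 4*c) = (c - 5)*(c - 4)*(c)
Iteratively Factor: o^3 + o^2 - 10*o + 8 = (o - 2)*(o^2 + 3*o - 4) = (o - 2)*(o + 4)*(o - 1)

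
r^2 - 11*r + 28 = (r - 7)*(r - 4)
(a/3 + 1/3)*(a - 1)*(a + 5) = a^3/3 + 5*a^2/3 - a/3 - 5/3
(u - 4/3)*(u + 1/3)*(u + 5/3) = u^3 + 2*u^2/3 - 19*u/9 - 20/27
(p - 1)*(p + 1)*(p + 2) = p^3 + 2*p^2 - p - 2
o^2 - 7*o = o*(o - 7)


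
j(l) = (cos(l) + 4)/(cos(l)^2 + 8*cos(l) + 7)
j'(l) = (2*sin(l)*cos(l) + 8*sin(l))*(cos(l) + 4)/(cos(l)^2 + 8*cos(l) + 7)^2 - sin(l)/(cos(l)^2 + 8*cos(l) + 7) = (cos(l)^2 + 8*cos(l) + 25)*sin(l)/(cos(l)^2 + 8*cos(l) + 7)^2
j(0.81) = 0.36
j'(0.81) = 0.13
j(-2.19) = 1.27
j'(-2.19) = -2.32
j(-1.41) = 0.50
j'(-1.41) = -0.38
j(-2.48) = 2.45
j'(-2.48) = -6.91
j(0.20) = 0.32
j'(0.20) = 0.03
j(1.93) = 0.85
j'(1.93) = 1.12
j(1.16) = 0.42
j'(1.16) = 0.24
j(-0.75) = 0.35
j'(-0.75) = -0.12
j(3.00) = 50.05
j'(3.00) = 704.54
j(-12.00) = 0.33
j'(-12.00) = 0.08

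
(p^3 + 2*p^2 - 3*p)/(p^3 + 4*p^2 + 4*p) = (p^2 + 2*p - 3)/(p^2 + 4*p + 4)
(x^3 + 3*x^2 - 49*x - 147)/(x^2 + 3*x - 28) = (x^2 - 4*x - 21)/(x - 4)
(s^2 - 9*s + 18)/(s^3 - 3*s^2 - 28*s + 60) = (s - 3)/(s^2 + 3*s - 10)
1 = 1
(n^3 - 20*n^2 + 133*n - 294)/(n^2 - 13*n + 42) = n - 7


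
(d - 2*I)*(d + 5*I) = d^2 + 3*I*d + 10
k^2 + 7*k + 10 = (k + 2)*(k + 5)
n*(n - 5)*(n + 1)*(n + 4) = n^4 - 21*n^2 - 20*n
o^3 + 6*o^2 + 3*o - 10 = (o - 1)*(o + 2)*(o + 5)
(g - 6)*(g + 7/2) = g^2 - 5*g/2 - 21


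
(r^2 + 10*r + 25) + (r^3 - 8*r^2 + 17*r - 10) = r^3 - 7*r^2 + 27*r + 15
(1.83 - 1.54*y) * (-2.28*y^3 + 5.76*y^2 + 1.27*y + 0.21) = 3.5112*y^4 - 13.0428*y^3 + 8.585*y^2 + 2.0007*y + 0.3843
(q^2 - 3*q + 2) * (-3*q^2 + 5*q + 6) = -3*q^4 + 14*q^3 - 15*q^2 - 8*q + 12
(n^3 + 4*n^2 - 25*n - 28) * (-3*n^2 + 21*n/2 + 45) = -3*n^5 - 3*n^4/2 + 162*n^3 + 3*n^2/2 - 1419*n - 1260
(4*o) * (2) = 8*o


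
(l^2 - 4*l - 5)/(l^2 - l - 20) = (l + 1)/(l + 4)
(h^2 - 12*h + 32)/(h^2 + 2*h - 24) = (h - 8)/(h + 6)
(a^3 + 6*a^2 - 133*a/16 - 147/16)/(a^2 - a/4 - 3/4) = (4*a^2 + 21*a - 49)/(4*(a - 1))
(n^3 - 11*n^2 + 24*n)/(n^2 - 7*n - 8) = n*(n - 3)/(n + 1)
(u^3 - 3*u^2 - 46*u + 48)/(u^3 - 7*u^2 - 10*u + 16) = (u + 6)/(u + 2)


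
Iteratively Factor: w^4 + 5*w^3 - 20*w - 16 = (w + 1)*(w^3 + 4*w^2 - 4*w - 16) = (w + 1)*(w + 4)*(w^2 - 4) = (w - 2)*(w + 1)*(w + 4)*(w + 2)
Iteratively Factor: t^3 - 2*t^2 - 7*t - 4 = (t + 1)*(t^2 - 3*t - 4) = (t + 1)^2*(t - 4)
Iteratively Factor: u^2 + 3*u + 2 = (u + 1)*(u + 2)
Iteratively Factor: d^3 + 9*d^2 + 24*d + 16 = (d + 4)*(d^2 + 5*d + 4) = (d + 1)*(d + 4)*(d + 4)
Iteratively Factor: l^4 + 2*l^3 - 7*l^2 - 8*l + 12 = (l - 1)*(l^3 + 3*l^2 - 4*l - 12) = (l - 1)*(l + 2)*(l^2 + l - 6) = (l - 2)*(l - 1)*(l + 2)*(l + 3)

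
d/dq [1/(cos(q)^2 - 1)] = 2*cos(q)/sin(q)^3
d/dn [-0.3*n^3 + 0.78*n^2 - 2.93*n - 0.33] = -0.9*n^2 + 1.56*n - 2.93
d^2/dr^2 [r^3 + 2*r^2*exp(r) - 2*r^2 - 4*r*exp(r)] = 2*r^2*exp(r) + 4*r*exp(r) + 6*r - 4*exp(r) - 4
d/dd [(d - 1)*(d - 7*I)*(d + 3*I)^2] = 4*d^3 - 3*d^2*(1 + I) + 2*d*(33 + I) - 33 + 63*I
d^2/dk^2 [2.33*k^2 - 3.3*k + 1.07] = 4.66000000000000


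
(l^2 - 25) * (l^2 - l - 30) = l^4 - l^3 - 55*l^2 + 25*l + 750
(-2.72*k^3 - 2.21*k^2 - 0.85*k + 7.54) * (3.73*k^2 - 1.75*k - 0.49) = -10.1456*k^5 - 3.4833*k^4 + 2.0298*k^3 + 30.6946*k^2 - 12.7785*k - 3.6946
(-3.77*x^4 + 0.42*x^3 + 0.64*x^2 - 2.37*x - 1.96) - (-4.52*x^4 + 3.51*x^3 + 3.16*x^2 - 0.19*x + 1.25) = 0.75*x^4 - 3.09*x^3 - 2.52*x^2 - 2.18*x - 3.21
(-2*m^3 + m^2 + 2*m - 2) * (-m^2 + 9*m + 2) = 2*m^5 - 19*m^4 + 3*m^3 + 22*m^2 - 14*m - 4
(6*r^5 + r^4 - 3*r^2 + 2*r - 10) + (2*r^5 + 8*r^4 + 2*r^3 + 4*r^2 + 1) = 8*r^5 + 9*r^4 + 2*r^3 + r^2 + 2*r - 9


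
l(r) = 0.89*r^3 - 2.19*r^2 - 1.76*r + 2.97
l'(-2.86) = 32.61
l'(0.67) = -3.50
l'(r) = 2.67*r^2 - 4.38*r - 1.76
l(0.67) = 1.08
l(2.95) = 1.57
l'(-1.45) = 10.20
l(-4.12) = -89.19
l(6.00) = 105.81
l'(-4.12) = 61.61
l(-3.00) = -35.49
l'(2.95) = 8.55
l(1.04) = -0.23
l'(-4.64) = 76.05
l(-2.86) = -30.73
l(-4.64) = -124.92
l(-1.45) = -1.80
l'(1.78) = -1.10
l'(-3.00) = 35.41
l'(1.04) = -3.43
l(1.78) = -2.08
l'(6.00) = 68.08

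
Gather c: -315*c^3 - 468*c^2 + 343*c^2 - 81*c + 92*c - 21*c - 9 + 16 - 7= -315*c^3 - 125*c^2 - 10*c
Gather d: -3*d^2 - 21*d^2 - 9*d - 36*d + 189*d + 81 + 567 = -24*d^2 + 144*d + 648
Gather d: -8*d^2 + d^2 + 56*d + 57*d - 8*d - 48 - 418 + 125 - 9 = -7*d^2 + 105*d - 350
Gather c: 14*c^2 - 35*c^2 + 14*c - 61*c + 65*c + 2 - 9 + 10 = -21*c^2 + 18*c + 3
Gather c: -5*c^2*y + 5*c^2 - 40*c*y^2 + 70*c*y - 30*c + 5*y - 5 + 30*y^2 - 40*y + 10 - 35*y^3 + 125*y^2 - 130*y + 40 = c^2*(5 - 5*y) + c*(-40*y^2 + 70*y - 30) - 35*y^3 + 155*y^2 - 165*y + 45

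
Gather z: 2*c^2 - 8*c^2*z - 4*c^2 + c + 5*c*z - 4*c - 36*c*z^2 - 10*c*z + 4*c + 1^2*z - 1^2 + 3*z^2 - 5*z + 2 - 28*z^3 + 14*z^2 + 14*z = -2*c^2 + c - 28*z^3 + z^2*(17 - 36*c) + z*(-8*c^2 - 5*c + 10) + 1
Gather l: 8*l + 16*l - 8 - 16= 24*l - 24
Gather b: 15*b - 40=15*b - 40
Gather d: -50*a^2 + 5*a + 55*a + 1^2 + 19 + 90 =-50*a^2 + 60*a + 110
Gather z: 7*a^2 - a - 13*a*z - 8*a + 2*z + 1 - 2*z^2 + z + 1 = 7*a^2 - 9*a - 2*z^2 + z*(3 - 13*a) + 2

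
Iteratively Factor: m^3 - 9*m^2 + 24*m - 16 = (m - 1)*(m^2 - 8*m + 16) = (m - 4)*(m - 1)*(m - 4)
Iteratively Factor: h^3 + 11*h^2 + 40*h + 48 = (h + 3)*(h^2 + 8*h + 16) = (h + 3)*(h + 4)*(h + 4)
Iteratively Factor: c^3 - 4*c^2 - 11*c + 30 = (c - 5)*(c^2 + c - 6) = (c - 5)*(c - 2)*(c + 3)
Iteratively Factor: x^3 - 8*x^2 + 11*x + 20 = (x - 5)*(x^2 - 3*x - 4) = (x - 5)*(x - 4)*(x + 1)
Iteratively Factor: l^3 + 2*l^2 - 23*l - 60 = (l + 4)*(l^2 - 2*l - 15) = (l + 3)*(l + 4)*(l - 5)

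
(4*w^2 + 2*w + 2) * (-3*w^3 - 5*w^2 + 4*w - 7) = -12*w^5 - 26*w^4 - 30*w^2 - 6*w - 14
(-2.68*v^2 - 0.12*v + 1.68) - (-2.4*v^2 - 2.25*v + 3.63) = -0.28*v^2 + 2.13*v - 1.95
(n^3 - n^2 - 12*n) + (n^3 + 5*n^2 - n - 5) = 2*n^3 + 4*n^2 - 13*n - 5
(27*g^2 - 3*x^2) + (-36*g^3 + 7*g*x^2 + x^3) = -36*g^3 + 27*g^2 + 7*g*x^2 + x^3 - 3*x^2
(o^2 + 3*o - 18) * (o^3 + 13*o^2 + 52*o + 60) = o^5 + 16*o^4 + 73*o^3 - 18*o^2 - 756*o - 1080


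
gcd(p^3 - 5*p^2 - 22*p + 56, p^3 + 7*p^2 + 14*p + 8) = p + 4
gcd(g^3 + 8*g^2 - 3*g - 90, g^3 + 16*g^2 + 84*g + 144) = g + 6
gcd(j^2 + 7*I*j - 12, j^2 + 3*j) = 1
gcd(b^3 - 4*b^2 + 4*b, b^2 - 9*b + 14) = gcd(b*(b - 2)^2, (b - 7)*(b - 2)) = b - 2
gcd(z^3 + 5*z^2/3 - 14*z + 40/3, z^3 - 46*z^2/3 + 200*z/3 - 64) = z - 4/3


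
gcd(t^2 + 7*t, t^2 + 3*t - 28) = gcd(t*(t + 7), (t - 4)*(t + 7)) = t + 7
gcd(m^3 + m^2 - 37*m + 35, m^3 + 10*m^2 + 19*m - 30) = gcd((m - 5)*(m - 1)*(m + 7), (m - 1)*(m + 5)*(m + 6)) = m - 1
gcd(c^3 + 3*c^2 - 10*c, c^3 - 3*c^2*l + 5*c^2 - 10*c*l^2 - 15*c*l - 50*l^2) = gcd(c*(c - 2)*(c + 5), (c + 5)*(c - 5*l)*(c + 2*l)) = c + 5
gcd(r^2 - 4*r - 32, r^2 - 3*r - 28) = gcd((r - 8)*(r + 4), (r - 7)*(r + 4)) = r + 4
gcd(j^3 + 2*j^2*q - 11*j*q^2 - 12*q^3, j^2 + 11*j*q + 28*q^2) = j + 4*q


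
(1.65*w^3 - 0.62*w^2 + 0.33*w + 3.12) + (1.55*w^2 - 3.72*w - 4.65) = 1.65*w^3 + 0.93*w^2 - 3.39*w - 1.53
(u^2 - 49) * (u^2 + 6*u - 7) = u^4 + 6*u^3 - 56*u^2 - 294*u + 343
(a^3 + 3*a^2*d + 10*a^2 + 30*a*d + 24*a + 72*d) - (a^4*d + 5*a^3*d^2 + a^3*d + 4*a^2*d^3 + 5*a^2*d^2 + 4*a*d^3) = -a^4*d - 5*a^3*d^2 - a^3*d + a^3 - 4*a^2*d^3 - 5*a^2*d^2 + 3*a^2*d + 10*a^2 - 4*a*d^3 + 30*a*d + 24*a + 72*d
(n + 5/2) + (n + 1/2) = 2*n + 3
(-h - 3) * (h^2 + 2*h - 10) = -h^3 - 5*h^2 + 4*h + 30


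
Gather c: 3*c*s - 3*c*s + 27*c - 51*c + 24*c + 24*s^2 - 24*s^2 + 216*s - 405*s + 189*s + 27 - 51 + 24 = 0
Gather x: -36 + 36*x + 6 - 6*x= 30*x - 30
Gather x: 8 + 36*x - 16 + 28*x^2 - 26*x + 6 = 28*x^2 + 10*x - 2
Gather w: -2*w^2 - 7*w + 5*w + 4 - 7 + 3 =-2*w^2 - 2*w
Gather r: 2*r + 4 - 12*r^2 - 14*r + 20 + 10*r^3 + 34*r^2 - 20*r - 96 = 10*r^3 + 22*r^2 - 32*r - 72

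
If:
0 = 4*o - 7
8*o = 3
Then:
No Solution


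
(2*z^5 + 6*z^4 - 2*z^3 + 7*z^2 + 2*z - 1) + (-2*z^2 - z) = 2*z^5 + 6*z^4 - 2*z^3 + 5*z^2 + z - 1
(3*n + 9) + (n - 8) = 4*n + 1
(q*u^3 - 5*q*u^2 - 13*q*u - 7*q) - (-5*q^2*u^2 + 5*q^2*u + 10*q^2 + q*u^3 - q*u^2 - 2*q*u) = 5*q^2*u^2 - 5*q^2*u - 10*q^2 - 4*q*u^2 - 11*q*u - 7*q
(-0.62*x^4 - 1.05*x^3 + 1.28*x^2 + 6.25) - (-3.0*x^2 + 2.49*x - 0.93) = -0.62*x^4 - 1.05*x^3 + 4.28*x^2 - 2.49*x + 7.18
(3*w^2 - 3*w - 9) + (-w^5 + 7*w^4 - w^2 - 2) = -w^5 + 7*w^4 + 2*w^2 - 3*w - 11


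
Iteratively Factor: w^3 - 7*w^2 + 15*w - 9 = (w - 1)*(w^2 - 6*w + 9) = (w - 3)*(w - 1)*(w - 3)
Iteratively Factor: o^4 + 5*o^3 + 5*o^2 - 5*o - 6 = (o + 3)*(o^3 + 2*o^2 - o - 2) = (o + 1)*(o + 3)*(o^2 + o - 2) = (o - 1)*(o + 1)*(o + 3)*(o + 2)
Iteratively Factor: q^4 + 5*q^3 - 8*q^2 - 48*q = (q)*(q^3 + 5*q^2 - 8*q - 48) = q*(q - 3)*(q^2 + 8*q + 16) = q*(q - 3)*(q + 4)*(q + 4)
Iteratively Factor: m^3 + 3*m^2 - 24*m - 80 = (m - 5)*(m^2 + 8*m + 16) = (m - 5)*(m + 4)*(m + 4)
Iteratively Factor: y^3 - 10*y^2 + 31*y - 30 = (y - 2)*(y^2 - 8*y + 15) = (y - 5)*(y - 2)*(y - 3)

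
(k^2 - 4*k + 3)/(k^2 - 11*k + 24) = (k - 1)/(k - 8)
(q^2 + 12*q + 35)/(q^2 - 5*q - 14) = (q^2 + 12*q + 35)/(q^2 - 5*q - 14)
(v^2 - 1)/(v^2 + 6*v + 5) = (v - 1)/(v + 5)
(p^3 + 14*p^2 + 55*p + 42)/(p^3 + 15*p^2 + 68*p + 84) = (p + 1)/(p + 2)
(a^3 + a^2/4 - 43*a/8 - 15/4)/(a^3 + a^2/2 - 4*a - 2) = (8*a^2 - 14*a - 15)/(4*(2*a^2 - 3*a - 2))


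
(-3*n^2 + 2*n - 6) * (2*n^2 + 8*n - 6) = -6*n^4 - 20*n^3 + 22*n^2 - 60*n + 36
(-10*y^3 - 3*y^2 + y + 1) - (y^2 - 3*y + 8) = -10*y^3 - 4*y^2 + 4*y - 7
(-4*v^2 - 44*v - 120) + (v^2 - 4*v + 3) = -3*v^2 - 48*v - 117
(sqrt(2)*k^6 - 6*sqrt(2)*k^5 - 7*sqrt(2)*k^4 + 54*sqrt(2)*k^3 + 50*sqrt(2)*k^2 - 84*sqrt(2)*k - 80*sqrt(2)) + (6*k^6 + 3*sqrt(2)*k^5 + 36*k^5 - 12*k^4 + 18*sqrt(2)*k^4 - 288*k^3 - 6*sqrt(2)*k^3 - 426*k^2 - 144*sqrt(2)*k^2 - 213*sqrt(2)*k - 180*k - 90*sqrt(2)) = sqrt(2)*k^6 + 6*k^6 - 3*sqrt(2)*k^5 + 36*k^5 - 12*k^4 + 11*sqrt(2)*k^4 - 288*k^3 + 48*sqrt(2)*k^3 - 426*k^2 - 94*sqrt(2)*k^2 - 297*sqrt(2)*k - 180*k - 170*sqrt(2)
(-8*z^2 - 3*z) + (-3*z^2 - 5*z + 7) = -11*z^2 - 8*z + 7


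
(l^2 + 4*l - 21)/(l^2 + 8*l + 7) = (l - 3)/(l + 1)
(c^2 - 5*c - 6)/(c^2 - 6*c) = (c + 1)/c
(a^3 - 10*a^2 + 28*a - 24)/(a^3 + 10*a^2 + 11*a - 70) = (a^2 - 8*a + 12)/(a^2 + 12*a + 35)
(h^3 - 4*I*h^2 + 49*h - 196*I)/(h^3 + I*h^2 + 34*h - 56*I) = (h - 7*I)/(h - 2*I)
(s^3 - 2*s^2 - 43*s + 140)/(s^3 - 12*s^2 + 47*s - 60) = (s + 7)/(s - 3)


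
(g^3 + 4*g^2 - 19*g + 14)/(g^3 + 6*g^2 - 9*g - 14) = (g - 1)/(g + 1)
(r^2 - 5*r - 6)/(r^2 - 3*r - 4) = (r - 6)/(r - 4)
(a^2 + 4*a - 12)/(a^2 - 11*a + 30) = (a^2 + 4*a - 12)/(a^2 - 11*a + 30)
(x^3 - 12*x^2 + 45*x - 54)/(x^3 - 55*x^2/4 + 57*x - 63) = 4*(x^2 - 6*x + 9)/(4*x^2 - 31*x + 42)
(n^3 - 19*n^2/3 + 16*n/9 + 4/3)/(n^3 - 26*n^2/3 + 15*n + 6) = (n - 2/3)/(n - 3)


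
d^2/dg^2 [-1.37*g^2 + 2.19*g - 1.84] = -2.74000000000000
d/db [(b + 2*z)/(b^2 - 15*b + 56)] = (b^2 - 15*b - (b + 2*z)*(2*b - 15) + 56)/(b^2 - 15*b + 56)^2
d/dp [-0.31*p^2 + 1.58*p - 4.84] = 1.58 - 0.62*p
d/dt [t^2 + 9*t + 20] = 2*t + 9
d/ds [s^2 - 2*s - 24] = 2*s - 2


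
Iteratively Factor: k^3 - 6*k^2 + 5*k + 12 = (k + 1)*(k^2 - 7*k + 12) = (k - 4)*(k + 1)*(k - 3)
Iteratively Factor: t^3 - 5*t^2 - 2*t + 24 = (t - 4)*(t^2 - t - 6) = (t - 4)*(t - 3)*(t + 2)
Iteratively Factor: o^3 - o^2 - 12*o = (o - 4)*(o^2 + 3*o) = o*(o - 4)*(o + 3)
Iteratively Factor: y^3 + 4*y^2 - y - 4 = (y + 1)*(y^2 + 3*y - 4) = (y + 1)*(y + 4)*(y - 1)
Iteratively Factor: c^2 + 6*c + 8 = (c + 4)*(c + 2)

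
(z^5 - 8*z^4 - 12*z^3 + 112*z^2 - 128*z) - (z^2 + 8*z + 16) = z^5 - 8*z^4 - 12*z^3 + 111*z^2 - 136*z - 16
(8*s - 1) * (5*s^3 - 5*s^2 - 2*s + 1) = 40*s^4 - 45*s^3 - 11*s^2 + 10*s - 1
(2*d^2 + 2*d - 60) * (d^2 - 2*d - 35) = 2*d^4 - 2*d^3 - 134*d^2 + 50*d + 2100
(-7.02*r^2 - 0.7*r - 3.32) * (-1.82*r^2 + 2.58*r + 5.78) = 12.7764*r^4 - 16.8376*r^3 - 36.3392*r^2 - 12.6116*r - 19.1896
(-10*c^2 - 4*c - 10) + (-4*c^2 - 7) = -14*c^2 - 4*c - 17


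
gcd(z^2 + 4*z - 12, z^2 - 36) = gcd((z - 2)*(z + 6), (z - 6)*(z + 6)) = z + 6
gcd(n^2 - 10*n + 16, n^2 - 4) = n - 2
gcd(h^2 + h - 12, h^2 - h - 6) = h - 3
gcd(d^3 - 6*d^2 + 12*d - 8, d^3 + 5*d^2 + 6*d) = 1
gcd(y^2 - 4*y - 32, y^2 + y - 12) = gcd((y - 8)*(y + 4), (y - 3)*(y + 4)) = y + 4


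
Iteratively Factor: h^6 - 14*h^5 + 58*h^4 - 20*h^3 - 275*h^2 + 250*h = (h - 1)*(h^5 - 13*h^4 + 45*h^3 + 25*h^2 - 250*h) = (h - 5)*(h - 1)*(h^4 - 8*h^3 + 5*h^2 + 50*h) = h*(h - 5)*(h - 1)*(h^3 - 8*h^2 + 5*h + 50) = h*(h - 5)^2*(h - 1)*(h^2 - 3*h - 10) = h*(h - 5)^2*(h - 1)*(h + 2)*(h - 5)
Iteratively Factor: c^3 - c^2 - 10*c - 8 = (c + 2)*(c^2 - 3*c - 4) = (c - 4)*(c + 2)*(c + 1)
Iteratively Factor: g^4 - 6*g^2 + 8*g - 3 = (g - 1)*(g^3 + g^2 - 5*g + 3) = (g - 1)^2*(g^2 + 2*g - 3) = (g - 1)^3*(g + 3)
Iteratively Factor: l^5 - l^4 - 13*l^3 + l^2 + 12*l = (l + 1)*(l^4 - 2*l^3 - 11*l^2 + 12*l) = (l - 1)*(l + 1)*(l^3 - l^2 - 12*l) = (l - 4)*(l - 1)*(l + 1)*(l^2 + 3*l) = (l - 4)*(l - 1)*(l + 1)*(l + 3)*(l)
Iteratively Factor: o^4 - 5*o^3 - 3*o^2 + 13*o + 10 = (o + 1)*(o^3 - 6*o^2 + 3*o + 10) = (o - 2)*(o + 1)*(o^2 - 4*o - 5) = (o - 5)*(o - 2)*(o + 1)*(o + 1)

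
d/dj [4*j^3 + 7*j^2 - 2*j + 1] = 12*j^2 + 14*j - 2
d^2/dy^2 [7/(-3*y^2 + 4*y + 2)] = 14*(-9*y^2 + 12*y + 4*(3*y - 2)^2 + 6)/(-3*y^2 + 4*y + 2)^3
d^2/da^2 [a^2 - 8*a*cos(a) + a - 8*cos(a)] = 8*a*cos(a) + 16*sin(a) + 8*cos(a) + 2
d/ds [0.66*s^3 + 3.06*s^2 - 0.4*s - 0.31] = 1.98*s^2 + 6.12*s - 0.4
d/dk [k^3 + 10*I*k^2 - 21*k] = 3*k^2 + 20*I*k - 21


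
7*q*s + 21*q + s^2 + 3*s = (7*q + s)*(s + 3)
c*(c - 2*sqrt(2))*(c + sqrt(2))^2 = c^4 - 6*c^2 - 4*sqrt(2)*c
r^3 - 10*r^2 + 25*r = r*(r - 5)^2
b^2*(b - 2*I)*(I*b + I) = I*b^4 + 2*b^3 + I*b^3 + 2*b^2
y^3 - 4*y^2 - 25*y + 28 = (y - 7)*(y - 1)*(y + 4)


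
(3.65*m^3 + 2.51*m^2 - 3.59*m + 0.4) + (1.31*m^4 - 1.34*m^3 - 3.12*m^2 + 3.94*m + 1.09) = 1.31*m^4 + 2.31*m^3 - 0.61*m^2 + 0.35*m + 1.49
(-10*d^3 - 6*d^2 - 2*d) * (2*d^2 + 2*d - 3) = -20*d^5 - 32*d^4 + 14*d^3 + 14*d^2 + 6*d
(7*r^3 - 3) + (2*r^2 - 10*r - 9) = 7*r^3 + 2*r^2 - 10*r - 12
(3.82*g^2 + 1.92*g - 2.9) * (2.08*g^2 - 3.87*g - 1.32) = 7.9456*g^4 - 10.7898*g^3 - 18.5048*g^2 + 8.6886*g + 3.828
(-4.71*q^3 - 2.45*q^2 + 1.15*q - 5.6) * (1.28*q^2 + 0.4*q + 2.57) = -6.0288*q^5 - 5.02*q^4 - 11.6127*q^3 - 13.0045*q^2 + 0.7155*q - 14.392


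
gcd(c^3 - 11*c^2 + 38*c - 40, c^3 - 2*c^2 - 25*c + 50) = c^2 - 7*c + 10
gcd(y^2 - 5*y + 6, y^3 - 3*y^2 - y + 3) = y - 3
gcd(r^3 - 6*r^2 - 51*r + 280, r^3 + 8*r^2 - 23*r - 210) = r^2 + 2*r - 35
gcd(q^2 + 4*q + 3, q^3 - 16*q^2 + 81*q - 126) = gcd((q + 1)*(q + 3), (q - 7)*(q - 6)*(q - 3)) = 1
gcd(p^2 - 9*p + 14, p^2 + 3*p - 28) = 1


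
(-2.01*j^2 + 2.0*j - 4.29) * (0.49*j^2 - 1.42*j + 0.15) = -0.9849*j^4 + 3.8342*j^3 - 5.2436*j^2 + 6.3918*j - 0.6435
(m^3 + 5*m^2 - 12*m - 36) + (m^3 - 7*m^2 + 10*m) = 2*m^3 - 2*m^2 - 2*m - 36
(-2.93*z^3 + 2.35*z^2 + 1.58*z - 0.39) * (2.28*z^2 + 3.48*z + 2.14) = -6.6804*z^5 - 4.8384*z^4 + 5.5102*z^3 + 9.6382*z^2 + 2.024*z - 0.8346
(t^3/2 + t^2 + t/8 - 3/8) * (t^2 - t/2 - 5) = t^5/2 + 3*t^4/4 - 23*t^3/8 - 87*t^2/16 - 7*t/16 + 15/8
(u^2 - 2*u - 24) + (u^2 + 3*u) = 2*u^2 + u - 24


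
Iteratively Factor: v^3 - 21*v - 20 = (v - 5)*(v^2 + 5*v + 4) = (v - 5)*(v + 1)*(v + 4)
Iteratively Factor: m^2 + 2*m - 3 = (m - 1)*(m + 3)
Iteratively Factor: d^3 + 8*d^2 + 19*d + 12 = (d + 4)*(d^2 + 4*d + 3) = (d + 1)*(d + 4)*(d + 3)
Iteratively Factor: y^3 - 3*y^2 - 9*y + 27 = (y - 3)*(y^2 - 9) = (y - 3)^2*(y + 3)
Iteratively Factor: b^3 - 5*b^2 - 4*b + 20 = (b - 5)*(b^2 - 4) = (b - 5)*(b - 2)*(b + 2)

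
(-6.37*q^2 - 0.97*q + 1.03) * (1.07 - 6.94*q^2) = 44.2078*q^4 + 6.7318*q^3 - 13.9641*q^2 - 1.0379*q + 1.1021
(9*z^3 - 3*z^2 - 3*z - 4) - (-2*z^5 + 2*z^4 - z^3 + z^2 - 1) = 2*z^5 - 2*z^4 + 10*z^3 - 4*z^2 - 3*z - 3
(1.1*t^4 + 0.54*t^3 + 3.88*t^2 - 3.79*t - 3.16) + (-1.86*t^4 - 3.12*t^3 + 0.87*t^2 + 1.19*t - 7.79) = -0.76*t^4 - 2.58*t^3 + 4.75*t^2 - 2.6*t - 10.95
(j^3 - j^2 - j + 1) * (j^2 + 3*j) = j^5 + 2*j^4 - 4*j^3 - 2*j^2 + 3*j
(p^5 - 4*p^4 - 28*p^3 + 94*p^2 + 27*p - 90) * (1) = p^5 - 4*p^4 - 28*p^3 + 94*p^2 + 27*p - 90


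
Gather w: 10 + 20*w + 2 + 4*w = 24*w + 12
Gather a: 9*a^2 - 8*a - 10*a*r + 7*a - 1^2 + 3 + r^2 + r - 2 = 9*a^2 + a*(-10*r - 1) + r^2 + r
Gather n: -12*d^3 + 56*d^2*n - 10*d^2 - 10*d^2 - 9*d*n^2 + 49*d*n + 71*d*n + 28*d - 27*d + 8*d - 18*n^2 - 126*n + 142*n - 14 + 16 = -12*d^3 - 20*d^2 + 9*d + n^2*(-9*d - 18) + n*(56*d^2 + 120*d + 16) + 2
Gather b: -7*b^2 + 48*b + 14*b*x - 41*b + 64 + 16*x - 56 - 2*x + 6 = -7*b^2 + b*(14*x + 7) + 14*x + 14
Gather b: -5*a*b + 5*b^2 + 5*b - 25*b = 5*b^2 + b*(-5*a - 20)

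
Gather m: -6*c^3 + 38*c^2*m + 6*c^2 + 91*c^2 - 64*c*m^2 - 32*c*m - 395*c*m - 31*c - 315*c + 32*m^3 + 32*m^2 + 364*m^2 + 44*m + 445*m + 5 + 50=-6*c^3 + 97*c^2 - 346*c + 32*m^3 + m^2*(396 - 64*c) + m*(38*c^2 - 427*c + 489) + 55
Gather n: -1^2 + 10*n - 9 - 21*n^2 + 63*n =-21*n^2 + 73*n - 10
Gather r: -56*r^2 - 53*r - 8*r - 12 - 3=-56*r^2 - 61*r - 15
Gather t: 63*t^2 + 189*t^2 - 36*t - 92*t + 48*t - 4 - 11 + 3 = 252*t^2 - 80*t - 12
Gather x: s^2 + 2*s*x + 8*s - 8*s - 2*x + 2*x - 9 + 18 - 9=s^2 + 2*s*x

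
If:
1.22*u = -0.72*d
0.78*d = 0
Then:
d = 0.00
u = 0.00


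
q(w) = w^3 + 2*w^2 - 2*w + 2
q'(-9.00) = 205.00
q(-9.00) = -547.00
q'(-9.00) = 205.00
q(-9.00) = -547.00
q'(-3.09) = 14.28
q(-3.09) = -2.23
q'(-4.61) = 43.32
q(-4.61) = -44.25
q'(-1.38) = -1.81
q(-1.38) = 5.94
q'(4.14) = 65.98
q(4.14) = 98.96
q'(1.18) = 6.90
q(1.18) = 4.07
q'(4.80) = 86.32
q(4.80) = 149.07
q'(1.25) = 7.69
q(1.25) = 4.58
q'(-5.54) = 67.91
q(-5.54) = -95.57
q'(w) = 3*w^2 + 4*w - 2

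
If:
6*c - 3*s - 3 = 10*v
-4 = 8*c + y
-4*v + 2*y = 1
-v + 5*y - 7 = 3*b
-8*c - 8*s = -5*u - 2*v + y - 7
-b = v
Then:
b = -3/8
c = -21/32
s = -57/16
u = -161/20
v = 3/8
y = 5/4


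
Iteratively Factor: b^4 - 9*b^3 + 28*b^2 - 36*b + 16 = (b - 2)*(b^3 - 7*b^2 + 14*b - 8) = (b - 2)^2*(b^2 - 5*b + 4) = (b - 2)^2*(b - 1)*(b - 4)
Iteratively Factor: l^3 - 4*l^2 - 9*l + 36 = (l + 3)*(l^2 - 7*l + 12) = (l - 3)*(l + 3)*(l - 4)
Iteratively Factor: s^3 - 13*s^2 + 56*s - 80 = (s - 4)*(s^2 - 9*s + 20) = (s - 5)*(s - 4)*(s - 4)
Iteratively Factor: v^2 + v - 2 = (v - 1)*(v + 2)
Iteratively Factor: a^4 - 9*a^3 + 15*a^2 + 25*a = (a - 5)*(a^3 - 4*a^2 - 5*a) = (a - 5)*(a + 1)*(a^2 - 5*a) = a*(a - 5)*(a + 1)*(a - 5)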